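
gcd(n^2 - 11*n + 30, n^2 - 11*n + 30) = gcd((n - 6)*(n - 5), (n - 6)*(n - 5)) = n^2 - 11*n + 30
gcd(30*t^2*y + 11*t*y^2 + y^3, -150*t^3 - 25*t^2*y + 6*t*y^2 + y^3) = 30*t^2 + 11*t*y + y^2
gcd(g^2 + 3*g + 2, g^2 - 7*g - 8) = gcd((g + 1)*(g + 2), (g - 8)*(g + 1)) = g + 1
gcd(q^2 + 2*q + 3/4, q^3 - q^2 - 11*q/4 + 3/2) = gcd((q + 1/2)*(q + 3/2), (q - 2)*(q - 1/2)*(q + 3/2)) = q + 3/2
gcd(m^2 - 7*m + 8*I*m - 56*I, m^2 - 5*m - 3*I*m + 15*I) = 1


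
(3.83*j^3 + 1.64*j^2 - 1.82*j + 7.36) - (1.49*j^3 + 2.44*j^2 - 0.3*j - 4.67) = 2.34*j^3 - 0.8*j^2 - 1.52*j + 12.03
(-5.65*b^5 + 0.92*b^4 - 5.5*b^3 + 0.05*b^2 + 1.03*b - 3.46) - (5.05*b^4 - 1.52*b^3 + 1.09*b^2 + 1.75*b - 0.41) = -5.65*b^5 - 4.13*b^4 - 3.98*b^3 - 1.04*b^2 - 0.72*b - 3.05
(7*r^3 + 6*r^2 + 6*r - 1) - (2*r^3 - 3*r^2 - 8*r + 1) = 5*r^3 + 9*r^2 + 14*r - 2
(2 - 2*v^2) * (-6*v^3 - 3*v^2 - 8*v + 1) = 12*v^5 + 6*v^4 + 4*v^3 - 8*v^2 - 16*v + 2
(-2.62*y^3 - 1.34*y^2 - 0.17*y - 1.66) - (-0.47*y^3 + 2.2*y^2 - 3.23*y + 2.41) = -2.15*y^3 - 3.54*y^2 + 3.06*y - 4.07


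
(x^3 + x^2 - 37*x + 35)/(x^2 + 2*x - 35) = x - 1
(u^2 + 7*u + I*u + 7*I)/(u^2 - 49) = (u + I)/(u - 7)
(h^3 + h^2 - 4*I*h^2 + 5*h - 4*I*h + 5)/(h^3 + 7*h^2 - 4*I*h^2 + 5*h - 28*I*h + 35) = (h + 1)/(h + 7)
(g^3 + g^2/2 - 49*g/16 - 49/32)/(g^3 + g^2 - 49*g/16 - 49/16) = (g + 1/2)/(g + 1)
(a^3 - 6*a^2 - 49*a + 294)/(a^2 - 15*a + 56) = (a^2 + a - 42)/(a - 8)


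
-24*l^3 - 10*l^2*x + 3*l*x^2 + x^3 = (-3*l + x)*(2*l + x)*(4*l + x)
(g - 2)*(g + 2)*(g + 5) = g^3 + 5*g^2 - 4*g - 20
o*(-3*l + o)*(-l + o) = 3*l^2*o - 4*l*o^2 + o^3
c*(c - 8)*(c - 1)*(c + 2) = c^4 - 7*c^3 - 10*c^2 + 16*c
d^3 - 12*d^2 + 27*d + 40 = (d - 8)*(d - 5)*(d + 1)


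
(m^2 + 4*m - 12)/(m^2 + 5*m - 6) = (m - 2)/(m - 1)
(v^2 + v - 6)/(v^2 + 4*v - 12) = (v + 3)/(v + 6)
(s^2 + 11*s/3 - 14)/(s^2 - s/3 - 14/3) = (s + 6)/(s + 2)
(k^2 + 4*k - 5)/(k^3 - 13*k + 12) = (k + 5)/(k^2 + k - 12)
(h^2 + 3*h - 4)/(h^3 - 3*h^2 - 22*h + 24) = 1/(h - 6)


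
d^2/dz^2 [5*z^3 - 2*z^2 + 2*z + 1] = 30*z - 4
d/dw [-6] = 0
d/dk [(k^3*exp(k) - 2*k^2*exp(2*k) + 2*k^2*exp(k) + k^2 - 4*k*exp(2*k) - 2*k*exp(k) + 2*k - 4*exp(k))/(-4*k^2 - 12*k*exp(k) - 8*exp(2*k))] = ((k^2 + 3*k*exp(k) + 2*exp(2*k))*(-k^3*exp(k) + 4*k^2*exp(2*k) - 5*k^2*exp(k) + 12*k*exp(2*k) - 2*k*exp(k) - 2*k + 4*exp(2*k) + 6*exp(k) - 2) + (3*k*exp(k) + 2*k + 4*exp(2*k) + 3*exp(k))*(k^3*exp(k) - 2*k^2*exp(2*k) + 2*k^2*exp(k) + k^2 - 4*k*exp(2*k) - 2*k*exp(k) + 2*k - 4*exp(k)))/(4*(k^2 + 3*k*exp(k) + 2*exp(2*k))^2)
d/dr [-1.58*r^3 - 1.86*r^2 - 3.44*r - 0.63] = -4.74*r^2 - 3.72*r - 3.44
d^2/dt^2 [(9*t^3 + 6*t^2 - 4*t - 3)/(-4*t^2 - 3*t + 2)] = 2*(-17*t^3 + 162*t^2 + 96*t + 51)/(64*t^6 + 144*t^5 + 12*t^4 - 117*t^3 - 6*t^2 + 36*t - 8)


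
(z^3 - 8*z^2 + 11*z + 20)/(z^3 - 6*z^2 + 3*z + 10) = (z - 4)/(z - 2)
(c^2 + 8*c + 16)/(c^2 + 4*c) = (c + 4)/c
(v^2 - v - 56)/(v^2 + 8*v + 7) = (v - 8)/(v + 1)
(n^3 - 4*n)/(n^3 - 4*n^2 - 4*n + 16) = n/(n - 4)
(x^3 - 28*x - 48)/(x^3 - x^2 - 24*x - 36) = (x + 4)/(x + 3)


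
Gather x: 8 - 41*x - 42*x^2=-42*x^2 - 41*x + 8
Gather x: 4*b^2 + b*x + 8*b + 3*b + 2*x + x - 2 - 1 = 4*b^2 + 11*b + x*(b + 3) - 3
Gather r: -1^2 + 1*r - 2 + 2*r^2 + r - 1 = 2*r^2 + 2*r - 4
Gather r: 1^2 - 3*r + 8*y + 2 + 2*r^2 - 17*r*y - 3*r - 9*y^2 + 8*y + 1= 2*r^2 + r*(-17*y - 6) - 9*y^2 + 16*y + 4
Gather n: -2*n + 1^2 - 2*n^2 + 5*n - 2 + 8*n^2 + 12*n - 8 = 6*n^2 + 15*n - 9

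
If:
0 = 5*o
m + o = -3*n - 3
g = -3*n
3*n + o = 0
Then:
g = 0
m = -3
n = 0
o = 0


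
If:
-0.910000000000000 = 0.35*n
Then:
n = -2.60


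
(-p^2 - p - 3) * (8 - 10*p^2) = 10*p^4 + 10*p^3 + 22*p^2 - 8*p - 24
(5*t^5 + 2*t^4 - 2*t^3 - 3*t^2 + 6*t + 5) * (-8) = -40*t^5 - 16*t^4 + 16*t^3 + 24*t^2 - 48*t - 40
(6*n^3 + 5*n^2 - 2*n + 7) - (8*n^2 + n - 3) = 6*n^3 - 3*n^2 - 3*n + 10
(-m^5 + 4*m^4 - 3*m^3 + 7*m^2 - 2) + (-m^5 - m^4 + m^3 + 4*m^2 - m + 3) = -2*m^5 + 3*m^4 - 2*m^3 + 11*m^2 - m + 1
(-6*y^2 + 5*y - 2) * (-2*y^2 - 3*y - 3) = 12*y^4 + 8*y^3 + 7*y^2 - 9*y + 6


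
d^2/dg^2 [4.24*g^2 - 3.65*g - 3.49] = 8.48000000000000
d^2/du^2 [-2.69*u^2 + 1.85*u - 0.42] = -5.38000000000000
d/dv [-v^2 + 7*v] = 7 - 2*v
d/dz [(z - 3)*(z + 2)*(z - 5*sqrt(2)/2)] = 3*z^2 - 5*sqrt(2)*z - 2*z - 6 + 5*sqrt(2)/2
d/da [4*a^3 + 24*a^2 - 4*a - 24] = 12*a^2 + 48*a - 4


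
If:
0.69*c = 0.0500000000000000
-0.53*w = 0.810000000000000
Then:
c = 0.07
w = -1.53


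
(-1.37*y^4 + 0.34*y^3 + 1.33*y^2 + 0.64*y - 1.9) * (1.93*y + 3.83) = -2.6441*y^5 - 4.5909*y^4 + 3.8691*y^3 + 6.3291*y^2 - 1.2158*y - 7.277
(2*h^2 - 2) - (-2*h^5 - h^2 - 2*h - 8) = 2*h^5 + 3*h^2 + 2*h + 6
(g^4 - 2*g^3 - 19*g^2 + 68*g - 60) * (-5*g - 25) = -5*g^5 - 15*g^4 + 145*g^3 + 135*g^2 - 1400*g + 1500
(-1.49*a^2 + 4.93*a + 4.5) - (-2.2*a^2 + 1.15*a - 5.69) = 0.71*a^2 + 3.78*a + 10.19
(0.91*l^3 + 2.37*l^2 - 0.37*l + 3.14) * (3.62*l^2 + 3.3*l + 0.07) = 3.2942*l^5 + 11.5824*l^4 + 6.5453*l^3 + 10.3117*l^2 + 10.3361*l + 0.2198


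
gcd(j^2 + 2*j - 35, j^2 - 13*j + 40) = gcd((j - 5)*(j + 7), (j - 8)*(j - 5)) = j - 5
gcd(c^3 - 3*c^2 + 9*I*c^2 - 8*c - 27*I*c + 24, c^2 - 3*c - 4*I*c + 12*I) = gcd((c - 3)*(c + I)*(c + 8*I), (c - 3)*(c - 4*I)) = c - 3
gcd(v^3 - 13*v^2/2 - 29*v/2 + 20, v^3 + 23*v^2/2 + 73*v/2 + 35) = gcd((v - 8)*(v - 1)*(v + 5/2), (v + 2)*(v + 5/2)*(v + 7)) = v + 5/2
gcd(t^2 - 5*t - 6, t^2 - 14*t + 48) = t - 6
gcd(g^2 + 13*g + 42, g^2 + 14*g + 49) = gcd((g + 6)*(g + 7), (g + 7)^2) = g + 7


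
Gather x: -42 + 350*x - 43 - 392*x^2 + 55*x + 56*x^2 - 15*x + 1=-336*x^2 + 390*x - 84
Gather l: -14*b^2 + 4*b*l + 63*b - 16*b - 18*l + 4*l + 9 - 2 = -14*b^2 + 47*b + l*(4*b - 14) + 7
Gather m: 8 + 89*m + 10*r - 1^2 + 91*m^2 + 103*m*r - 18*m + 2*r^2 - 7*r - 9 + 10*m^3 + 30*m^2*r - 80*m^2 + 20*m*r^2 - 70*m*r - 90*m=10*m^3 + m^2*(30*r + 11) + m*(20*r^2 + 33*r - 19) + 2*r^2 + 3*r - 2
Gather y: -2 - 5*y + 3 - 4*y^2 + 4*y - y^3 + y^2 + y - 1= -y^3 - 3*y^2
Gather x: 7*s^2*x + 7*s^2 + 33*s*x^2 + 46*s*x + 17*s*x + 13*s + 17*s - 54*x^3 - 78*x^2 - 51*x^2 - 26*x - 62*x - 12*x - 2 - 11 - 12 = 7*s^2 + 30*s - 54*x^3 + x^2*(33*s - 129) + x*(7*s^2 + 63*s - 100) - 25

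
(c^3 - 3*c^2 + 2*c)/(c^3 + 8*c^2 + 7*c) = (c^2 - 3*c + 2)/(c^2 + 8*c + 7)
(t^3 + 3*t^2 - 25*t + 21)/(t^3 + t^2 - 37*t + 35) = (t - 3)/(t - 5)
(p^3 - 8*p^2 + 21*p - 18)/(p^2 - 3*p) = p - 5 + 6/p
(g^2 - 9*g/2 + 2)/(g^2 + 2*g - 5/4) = 2*(g - 4)/(2*g + 5)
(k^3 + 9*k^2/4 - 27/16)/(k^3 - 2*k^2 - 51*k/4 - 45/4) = (k - 3/4)/(k - 5)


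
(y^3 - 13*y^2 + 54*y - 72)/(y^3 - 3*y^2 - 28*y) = (-y^3 + 13*y^2 - 54*y + 72)/(y*(-y^2 + 3*y + 28))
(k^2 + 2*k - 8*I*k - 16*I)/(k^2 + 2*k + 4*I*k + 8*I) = (k - 8*I)/(k + 4*I)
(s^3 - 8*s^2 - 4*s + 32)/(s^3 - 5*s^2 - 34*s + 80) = (s + 2)/(s + 5)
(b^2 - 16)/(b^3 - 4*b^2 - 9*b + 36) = (b + 4)/(b^2 - 9)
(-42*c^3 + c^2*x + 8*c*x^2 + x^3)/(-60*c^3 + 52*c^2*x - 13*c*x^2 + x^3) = (21*c^2 + 10*c*x + x^2)/(30*c^2 - 11*c*x + x^2)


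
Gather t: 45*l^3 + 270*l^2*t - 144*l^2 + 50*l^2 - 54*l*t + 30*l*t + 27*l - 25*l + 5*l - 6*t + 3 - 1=45*l^3 - 94*l^2 + 7*l + t*(270*l^2 - 24*l - 6) + 2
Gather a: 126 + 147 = 273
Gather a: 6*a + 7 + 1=6*a + 8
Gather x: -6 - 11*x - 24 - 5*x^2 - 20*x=-5*x^2 - 31*x - 30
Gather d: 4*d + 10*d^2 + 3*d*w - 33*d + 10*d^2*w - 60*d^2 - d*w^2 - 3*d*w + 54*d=d^2*(10*w - 50) + d*(25 - w^2)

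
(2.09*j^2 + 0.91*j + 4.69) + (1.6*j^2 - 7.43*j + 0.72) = 3.69*j^2 - 6.52*j + 5.41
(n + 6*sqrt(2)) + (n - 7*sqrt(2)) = 2*n - sqrt(2)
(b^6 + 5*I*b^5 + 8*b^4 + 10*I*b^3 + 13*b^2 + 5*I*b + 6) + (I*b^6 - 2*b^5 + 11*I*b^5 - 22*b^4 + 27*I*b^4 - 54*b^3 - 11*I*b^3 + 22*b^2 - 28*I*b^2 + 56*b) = b^6 + I*b^6 - 2*b^5 + 16*I*b^5 - 14*b^4 + 27*I*b^4 - 54*b^3 - I*b^3 + 35*b^2 - 28*I*b^2 + 56*b + 5*I*b + 6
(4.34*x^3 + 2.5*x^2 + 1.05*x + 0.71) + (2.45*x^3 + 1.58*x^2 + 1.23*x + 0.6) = 6.79*x^3 + 4.08*x^2 + 2.28*x + 1.31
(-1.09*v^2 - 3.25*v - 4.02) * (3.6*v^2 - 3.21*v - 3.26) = -3.924*v^4 - 8.2011*v^3 - 0.4861*v^2 + 23.4992*v + 13.1052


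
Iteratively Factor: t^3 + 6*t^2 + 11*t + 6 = (t + 1)*(t^2 + 5*t + 6) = (t + 1)*(t + 3)*(t + 2)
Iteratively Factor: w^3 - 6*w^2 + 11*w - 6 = (w - 1)*(w^2 - 5*w + 6) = (w - 2)*(w - 1)*(w - 3)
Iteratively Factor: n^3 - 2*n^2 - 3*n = (n)*(n^2 - 2*n - 3) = n*(n + 1)*(n - 3)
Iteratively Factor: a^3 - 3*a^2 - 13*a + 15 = (a - 1)*(a^2 - 2*a - 15) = (a - 1)*(a + 3)*(a - 5)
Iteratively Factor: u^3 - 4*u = (u)*(u^2 - 4) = u*(u - 2)*(u + 2)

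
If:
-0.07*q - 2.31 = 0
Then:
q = -33.00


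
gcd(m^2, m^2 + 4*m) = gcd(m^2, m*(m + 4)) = m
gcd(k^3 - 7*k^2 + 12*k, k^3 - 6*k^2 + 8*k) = k^2 - 4*k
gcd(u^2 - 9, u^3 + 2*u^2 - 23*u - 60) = u + 3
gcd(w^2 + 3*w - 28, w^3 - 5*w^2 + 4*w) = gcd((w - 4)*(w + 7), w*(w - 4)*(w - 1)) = w - 4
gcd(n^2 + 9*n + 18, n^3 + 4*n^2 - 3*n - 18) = n + 3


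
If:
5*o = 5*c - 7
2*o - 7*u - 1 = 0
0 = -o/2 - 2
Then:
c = -13/5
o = -4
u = -9/7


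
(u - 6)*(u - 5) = u^2 - 11*u + 30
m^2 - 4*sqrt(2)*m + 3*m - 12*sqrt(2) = (m + 3)*(m - 4*sqrt(2))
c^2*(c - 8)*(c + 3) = c^4 - 5*c^3 - 24*c^2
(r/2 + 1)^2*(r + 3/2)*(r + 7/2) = r^4/4 + 9*r^3/4 + 117*r^2/16 + 41*r/4 + 21/4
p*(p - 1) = p^2 - p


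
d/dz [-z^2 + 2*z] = 2 - 2*z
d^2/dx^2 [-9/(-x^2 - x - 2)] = 18*(-x^2 - x + (2*x + 1)^2 - 2)/(x^2 + x + 2)^3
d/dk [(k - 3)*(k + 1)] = 2*k - 2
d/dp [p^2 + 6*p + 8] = 2*p + 6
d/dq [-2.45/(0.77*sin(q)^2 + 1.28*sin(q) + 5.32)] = (3.773*sin(q) + 3.136)*cos(q)/(0.77*sin(q)^2 + 1.28*sin(q) + 5.32)^2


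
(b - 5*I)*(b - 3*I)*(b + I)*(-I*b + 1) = -I*b^4 - 6*b^3 - 22*b - 15*I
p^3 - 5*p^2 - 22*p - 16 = (p - 8)*(p + 1)*(p + 2)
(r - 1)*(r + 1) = r^2 - 1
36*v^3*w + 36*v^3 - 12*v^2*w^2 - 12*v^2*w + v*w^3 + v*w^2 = (-6*v + w)^2*(v*w + v)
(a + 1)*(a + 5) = a^2 + 6*a + 5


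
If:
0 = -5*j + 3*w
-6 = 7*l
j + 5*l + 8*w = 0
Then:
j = 90/301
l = -6/7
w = 150/301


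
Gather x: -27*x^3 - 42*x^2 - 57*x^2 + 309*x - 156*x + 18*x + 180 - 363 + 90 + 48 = -27*x^3 - 99*x^2 + 171*x - 45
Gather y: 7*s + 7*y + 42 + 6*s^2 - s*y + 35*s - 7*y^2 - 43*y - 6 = 6*s^2 + 42*s - 7*y^2 + y*(-s - 36) + 36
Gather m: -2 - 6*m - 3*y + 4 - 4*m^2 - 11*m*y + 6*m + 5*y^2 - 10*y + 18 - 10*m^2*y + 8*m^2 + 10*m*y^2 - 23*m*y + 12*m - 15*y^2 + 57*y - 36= m^2*(4 - 10*y) + m*(10*y^2 - 34*y + 12) - 10*y^2 + 44*y - 16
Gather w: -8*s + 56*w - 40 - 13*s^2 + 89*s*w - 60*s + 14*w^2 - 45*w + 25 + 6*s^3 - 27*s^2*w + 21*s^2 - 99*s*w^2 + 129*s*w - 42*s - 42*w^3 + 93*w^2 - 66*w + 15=6*s^3 + 8*s^2 - 110*s - 42*w^3 + w^2*(107 - 99*s) + w*(-27*s^2 + 218*s - 55)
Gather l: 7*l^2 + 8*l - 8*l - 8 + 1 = 7*l^2 - 7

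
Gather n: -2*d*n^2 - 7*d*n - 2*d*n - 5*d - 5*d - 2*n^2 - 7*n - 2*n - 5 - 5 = -10*d + n^2*(-2*d - 2) + n*(-9*d - 9) - 10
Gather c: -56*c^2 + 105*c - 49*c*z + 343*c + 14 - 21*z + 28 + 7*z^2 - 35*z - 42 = -56*c^2 + c*(448 - 49*z) + 7*z^2 - 56*z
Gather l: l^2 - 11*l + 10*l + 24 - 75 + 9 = l^2 - l - 42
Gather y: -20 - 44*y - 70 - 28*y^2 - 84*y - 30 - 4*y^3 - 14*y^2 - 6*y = -4*y^3 - 42*y^2 - 134*y - 120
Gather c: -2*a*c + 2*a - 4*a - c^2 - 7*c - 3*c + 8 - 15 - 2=-2*a - c^2 + c*(-2*a - 10) - 9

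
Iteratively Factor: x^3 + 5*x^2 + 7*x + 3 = (x + 1)*(x^2 + 4*x + 3) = (x + 1)^2*(x + 3)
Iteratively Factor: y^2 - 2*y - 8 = (y - 4)*(y + 2)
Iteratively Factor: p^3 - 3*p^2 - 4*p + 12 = (p - 3)*(p^2 - 4) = (p - 3)*(p + 2)*(p - 2)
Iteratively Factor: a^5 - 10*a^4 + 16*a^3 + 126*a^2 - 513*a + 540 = (a - 3)*(a^4 - 7*a^3 - 5*a^2 + 111*a - 180) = (a - 3)^2*(a^3 - 4*a^2 - 17*a + 60) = (a - 5)*(a - 3)^2*(a^2 + a - 12) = (a - 5)*(a - 3)^2*(a + 4)*(a - 3)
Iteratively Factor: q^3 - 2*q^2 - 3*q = (q)*(q^2 - 2*q - 3) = q*(q - 3)*(q + 1)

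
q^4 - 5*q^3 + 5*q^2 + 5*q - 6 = (q - 3)*(q - 2)*(q - 1)*(q + 1)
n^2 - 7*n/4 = n*(n - 7/4)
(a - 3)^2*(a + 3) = a^3 - 3*a^2 - 9*a + 27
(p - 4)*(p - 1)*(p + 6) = p^3 + p^2 - 26*p + 24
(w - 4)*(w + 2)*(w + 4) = w^3 + 2*w^2 - 16*w - 32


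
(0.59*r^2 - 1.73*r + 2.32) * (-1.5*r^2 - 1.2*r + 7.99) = -0.885*r^4 + 1.887*r^3 + 3.3101*r^2 - 16.6067*r + 18.5368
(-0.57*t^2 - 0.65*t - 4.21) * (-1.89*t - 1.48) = 1.0773*t^3 + 2.0721*t^2 + 8.9189*t + 6.2308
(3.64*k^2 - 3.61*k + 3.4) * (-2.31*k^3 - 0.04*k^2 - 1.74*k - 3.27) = -8.4084*k^5 + 8.1935*k^4 - 14.0432*k^3 - 5.7574*k^2 + 5.8887*k - 11.118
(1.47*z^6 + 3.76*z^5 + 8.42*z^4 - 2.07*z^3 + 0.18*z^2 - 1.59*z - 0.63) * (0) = 0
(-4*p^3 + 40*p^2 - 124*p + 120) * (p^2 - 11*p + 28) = -4*p^5 + 84*p^4 - 676*p^3 + 2604*p^2 - 4792*p + 3360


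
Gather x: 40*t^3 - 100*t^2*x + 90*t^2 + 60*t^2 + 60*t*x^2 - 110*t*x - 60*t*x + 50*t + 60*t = 40*t^3 + 150*t^2 + 60*t*x^2 + 110*t + x*(-100*t^2 - 170*t)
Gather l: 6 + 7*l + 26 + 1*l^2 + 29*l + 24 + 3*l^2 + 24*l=4*l^2 + 60*l + 56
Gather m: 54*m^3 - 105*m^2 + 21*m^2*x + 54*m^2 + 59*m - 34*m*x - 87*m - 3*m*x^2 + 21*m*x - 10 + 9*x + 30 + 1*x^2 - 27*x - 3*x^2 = 54*m^3 + m^2*(21*x - 51) + m*(-3*x^2 - 13*x - 28) - 2*x^2 - 18*x + 20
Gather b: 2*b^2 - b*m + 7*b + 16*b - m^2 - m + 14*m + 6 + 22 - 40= 2*b^2 + b*(23 - m) - m^2 + 13*m - 12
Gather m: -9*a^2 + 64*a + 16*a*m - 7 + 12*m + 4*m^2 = -9*a^2 + 64*a + 4*m^2 + m*(16*a + 12) - 7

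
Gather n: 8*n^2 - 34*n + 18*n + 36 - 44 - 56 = 8*n^2 - 16*n - 64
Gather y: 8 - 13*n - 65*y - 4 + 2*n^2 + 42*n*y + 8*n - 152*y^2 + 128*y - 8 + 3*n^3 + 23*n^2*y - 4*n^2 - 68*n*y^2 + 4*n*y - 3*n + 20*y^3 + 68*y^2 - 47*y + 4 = 3*n^3 - 2*n^2 - 8*n + 20*y^3 + y^2*(-68*n - 84) + y*(23*n^2 + 46*n + 16)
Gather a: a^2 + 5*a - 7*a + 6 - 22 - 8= a^2 - 2*a - 24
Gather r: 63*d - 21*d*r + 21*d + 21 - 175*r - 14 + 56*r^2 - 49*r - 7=84*d + 56*r^2 + r*(-21*d - 224)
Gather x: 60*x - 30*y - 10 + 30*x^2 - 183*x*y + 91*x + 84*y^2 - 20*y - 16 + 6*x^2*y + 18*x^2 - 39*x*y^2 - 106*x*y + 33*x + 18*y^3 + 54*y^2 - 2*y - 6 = x^2*(6*y + 48) + x*(-39*y^2 - 289*y + 184) + 18*y^3 + 138*y^2 - 52*y - 32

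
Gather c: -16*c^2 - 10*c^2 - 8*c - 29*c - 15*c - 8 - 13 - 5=-26*c^2 - 52*c - 26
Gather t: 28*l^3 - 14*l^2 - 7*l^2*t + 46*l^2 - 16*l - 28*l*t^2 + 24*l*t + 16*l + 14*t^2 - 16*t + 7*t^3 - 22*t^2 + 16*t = 28*l^3 + 32*l^2 + 7*t^3 + t^2*(-28*l - 8) + t*(-7*l^2 + 24*l)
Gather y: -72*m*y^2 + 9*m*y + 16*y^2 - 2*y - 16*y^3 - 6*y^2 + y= -16*y^3 + y^2*(10 - 72*m) + y*(9*m - 1)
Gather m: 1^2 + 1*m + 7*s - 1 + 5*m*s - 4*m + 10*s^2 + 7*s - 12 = m*(5*s - 3) + 10*s^2 + 14*s - 12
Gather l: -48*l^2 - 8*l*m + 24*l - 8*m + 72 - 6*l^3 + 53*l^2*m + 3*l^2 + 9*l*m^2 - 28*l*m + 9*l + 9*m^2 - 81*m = -6*l^3 + l^2*(53*m - 45) + l*(9*m^2 - 36*m + 33) + 9*m^2 - 89*m + 72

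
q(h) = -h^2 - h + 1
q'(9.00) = -19.00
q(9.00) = -89.00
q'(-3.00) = 5.00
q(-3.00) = -5.00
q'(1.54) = -4.08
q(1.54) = -2.91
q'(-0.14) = -0.72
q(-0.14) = 1.12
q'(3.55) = -8.10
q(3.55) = -15.15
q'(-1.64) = 2.28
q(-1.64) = -0.05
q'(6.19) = -13.38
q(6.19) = -43.51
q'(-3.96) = 6.92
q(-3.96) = -10.72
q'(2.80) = -6.60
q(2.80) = -9.64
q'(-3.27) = 5.54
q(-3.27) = -6.42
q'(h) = -2*h - 1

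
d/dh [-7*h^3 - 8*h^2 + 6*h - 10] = -21*h^2 - 16*h + 6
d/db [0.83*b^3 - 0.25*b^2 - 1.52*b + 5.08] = 2.49*b^2 - 0.5*b - 1.52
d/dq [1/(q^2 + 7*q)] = (-2*q - 7)/(q^2*(q + 7)^2)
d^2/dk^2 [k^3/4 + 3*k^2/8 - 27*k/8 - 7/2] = 3*k/2 + 3/4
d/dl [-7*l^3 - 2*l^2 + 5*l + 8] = -21*l^2 - 4*l + 5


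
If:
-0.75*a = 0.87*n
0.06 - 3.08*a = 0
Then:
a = 0.02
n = -0.02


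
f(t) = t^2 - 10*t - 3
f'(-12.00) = -34.00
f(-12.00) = 261.00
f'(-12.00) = -34.00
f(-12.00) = 261.00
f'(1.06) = -7.88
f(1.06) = -12.48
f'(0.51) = -8.98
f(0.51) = -7.84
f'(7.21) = 4.42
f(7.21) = -23.12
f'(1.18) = -7.64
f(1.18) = -13.41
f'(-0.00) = -10.00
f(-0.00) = -3.00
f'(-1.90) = -13.80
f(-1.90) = 19.61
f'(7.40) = 4.80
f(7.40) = -22.24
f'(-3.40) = -16.80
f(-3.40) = 42.56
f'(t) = 2*t - 10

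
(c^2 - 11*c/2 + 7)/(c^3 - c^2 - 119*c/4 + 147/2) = 2*(c - 2)/(2*c^2 + 5*c - 42)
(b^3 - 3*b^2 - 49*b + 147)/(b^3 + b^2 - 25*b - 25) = (b^3 - 3*b^2 - 49*b + 147)/(b^3 + b^2 - 25*b - 25)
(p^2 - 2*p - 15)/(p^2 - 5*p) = (p + 3)/p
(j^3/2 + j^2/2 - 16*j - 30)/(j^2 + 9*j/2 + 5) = (j^2 - j - 30)/(2*j + 5)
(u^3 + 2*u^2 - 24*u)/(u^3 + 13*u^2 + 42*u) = (u - 4)/(u + 7)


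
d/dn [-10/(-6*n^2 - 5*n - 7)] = 10*(-12*n - 5)/(6*n^2 + 5*n + 7)^2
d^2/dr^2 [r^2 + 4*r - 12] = 2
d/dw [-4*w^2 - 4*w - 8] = -8*w - 4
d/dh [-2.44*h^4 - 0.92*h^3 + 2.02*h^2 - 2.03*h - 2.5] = -9.76*h^3 - 2.76*h^2 + 4.04*h - 2.03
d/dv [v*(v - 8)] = 2*v - 8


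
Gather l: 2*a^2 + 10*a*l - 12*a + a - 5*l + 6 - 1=2*a^2 - 11*a + l*(10*a - 5) + 5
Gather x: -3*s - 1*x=-3*s - x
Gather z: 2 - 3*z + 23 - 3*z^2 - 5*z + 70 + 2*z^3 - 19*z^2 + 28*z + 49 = 2*z^3 - 22*z^2 + 20*z + 144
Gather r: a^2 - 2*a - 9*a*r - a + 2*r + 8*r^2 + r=a^2 - 3*a + 8*r^2 + r*(3 - 9*a)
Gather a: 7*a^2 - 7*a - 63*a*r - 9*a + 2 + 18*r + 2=7*a^2 + a*(-63*r - 16) + 18*r + 4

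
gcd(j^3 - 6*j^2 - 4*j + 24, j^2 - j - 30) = j - 6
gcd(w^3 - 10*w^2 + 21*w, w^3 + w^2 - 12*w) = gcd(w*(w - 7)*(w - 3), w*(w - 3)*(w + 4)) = w^2 - 3*w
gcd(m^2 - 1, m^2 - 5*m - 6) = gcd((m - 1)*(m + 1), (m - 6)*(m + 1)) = m + 1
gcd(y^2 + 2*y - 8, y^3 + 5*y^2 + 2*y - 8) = y + 4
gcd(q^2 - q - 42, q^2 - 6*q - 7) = q - 7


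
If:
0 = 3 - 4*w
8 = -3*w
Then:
No Solution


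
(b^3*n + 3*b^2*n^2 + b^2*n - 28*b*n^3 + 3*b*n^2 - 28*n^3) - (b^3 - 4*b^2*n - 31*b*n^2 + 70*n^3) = b^3*n - b^3 + 3*b^2*n^2 + 5*b^2*n - 28*b*n^3 + 34*b*n^2 - 98*n^3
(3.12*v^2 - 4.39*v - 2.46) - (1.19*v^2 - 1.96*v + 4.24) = 1.93*v^2 - 2.43*v - 6.7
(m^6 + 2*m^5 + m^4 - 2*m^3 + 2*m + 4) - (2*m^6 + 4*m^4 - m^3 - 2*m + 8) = -m^6 + 2*m^5 - 3*m^4 - m^3 + 4*m - 4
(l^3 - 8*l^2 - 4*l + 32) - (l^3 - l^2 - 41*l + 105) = -7*l^2 + 37*l - 73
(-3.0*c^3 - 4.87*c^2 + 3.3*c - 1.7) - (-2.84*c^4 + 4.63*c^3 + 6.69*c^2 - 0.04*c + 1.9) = 2.84*c^4 - 7.63*c^3 - 11.56*c^2 + 3.34*c - 3.6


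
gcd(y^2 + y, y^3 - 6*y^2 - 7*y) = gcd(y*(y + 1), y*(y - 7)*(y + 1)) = y^2 + y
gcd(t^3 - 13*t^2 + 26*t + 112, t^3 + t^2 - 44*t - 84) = t^2 - 5*t - 14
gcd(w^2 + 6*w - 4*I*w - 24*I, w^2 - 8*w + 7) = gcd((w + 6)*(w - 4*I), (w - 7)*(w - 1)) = 1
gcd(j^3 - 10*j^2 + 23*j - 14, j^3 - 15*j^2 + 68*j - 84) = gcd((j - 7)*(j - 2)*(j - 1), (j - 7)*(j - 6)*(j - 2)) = j^2 - 9*j + 14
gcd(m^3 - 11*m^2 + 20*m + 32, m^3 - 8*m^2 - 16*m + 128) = m^2 - 12*m + 32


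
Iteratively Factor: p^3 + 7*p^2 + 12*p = (p)*(p^2 + 7*p + 12) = p*(p + 3)*(p + 4)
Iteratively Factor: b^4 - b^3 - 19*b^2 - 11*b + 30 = (b - 1)*(b^3 - 19*b - 30) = (b - 5)*(b - 1)*(b^2 + 5*b + 6) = (b - 5)*(b - 1)*(b + 2)*(b + 3)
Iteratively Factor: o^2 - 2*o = (o - 2)*(o)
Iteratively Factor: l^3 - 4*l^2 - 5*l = (l - 5)*(l^2 + l) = l*(l - 5)*(l + 1)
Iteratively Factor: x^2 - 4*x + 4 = (x - 2)*(x - 2)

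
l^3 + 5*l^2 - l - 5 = (l - 1)*(l + 1)*(l + 5)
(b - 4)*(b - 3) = b^2 - 7*b + 12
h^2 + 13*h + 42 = (h + 6)*(h + 7)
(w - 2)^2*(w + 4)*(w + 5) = w^4 + 5*w^3 - 12*w^2 - 44*w + 80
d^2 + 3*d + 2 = (d + 1)*(d + 2)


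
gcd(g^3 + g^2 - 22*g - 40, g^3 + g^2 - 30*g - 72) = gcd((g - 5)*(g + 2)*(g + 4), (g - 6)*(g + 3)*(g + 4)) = g + 4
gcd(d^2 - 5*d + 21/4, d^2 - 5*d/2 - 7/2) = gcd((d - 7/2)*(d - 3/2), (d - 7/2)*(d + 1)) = d - 7/2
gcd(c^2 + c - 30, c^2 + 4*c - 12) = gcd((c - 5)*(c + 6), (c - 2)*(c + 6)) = c + 6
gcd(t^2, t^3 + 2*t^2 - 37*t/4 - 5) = 1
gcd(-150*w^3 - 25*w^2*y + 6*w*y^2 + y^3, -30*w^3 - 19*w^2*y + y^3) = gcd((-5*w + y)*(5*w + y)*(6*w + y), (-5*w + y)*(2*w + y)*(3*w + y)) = -5*w + y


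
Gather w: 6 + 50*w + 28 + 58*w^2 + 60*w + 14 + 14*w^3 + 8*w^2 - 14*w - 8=14*w^3 + 66*w^2 + 96*w + 40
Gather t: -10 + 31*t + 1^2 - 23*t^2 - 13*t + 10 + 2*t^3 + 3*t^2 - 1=2*t^3 - 20*t^2 + 18*t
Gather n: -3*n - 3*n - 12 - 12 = -6*n - 24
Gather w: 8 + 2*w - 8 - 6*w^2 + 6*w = -6*w^2 + 8*w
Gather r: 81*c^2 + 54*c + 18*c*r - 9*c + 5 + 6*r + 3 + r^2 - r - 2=81*c^2 + 45*c + r^2 + r*(18*c + 5) + 6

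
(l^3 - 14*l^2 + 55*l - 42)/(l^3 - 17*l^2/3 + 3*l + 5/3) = 3*(l^2 - 13*l + 42)/(3*l^2 - 14*l - 5)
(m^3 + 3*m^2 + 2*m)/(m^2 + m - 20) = m*(m^2 + 3*m + 2)/(m^2 + m - 20)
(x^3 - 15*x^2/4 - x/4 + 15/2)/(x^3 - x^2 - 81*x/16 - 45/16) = 4*(x - 2)/(4*x + 3)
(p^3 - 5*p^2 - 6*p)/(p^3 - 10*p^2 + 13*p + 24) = p*(p - 6)/(p^2 - 11*p + 24)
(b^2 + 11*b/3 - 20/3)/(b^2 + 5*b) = (b - 4/3)/b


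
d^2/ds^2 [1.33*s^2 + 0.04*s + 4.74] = 2.66000000000000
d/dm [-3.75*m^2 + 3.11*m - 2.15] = 3.11 - 7.5*m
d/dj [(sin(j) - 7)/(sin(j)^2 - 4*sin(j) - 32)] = (14*sin(j) + cos(j)^2 - 61)*cos(j)/((sin(j) - 8)^2*(sin(j) + 4)^2)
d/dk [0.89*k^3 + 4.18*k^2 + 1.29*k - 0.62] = 2.67*k^2 + 8.36*k + 1.29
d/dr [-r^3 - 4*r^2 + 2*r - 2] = -3*r^2 - 8*r + 2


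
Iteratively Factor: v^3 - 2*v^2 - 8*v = (v)*(v^2 - 2*v - 8) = v*(v + 2)*(v - 4)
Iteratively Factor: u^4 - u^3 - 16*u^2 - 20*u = (u + 2)*(u^3 - 3*u^2 - 10*u) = u*(u + 2)*(u^2 - 3*u - 10) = u*(u - 5)*(u + 2)*(u + 2)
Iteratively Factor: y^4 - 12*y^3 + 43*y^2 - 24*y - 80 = (y - 5)*(y^3 - 7*y^2 + 8*y + 16) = (y - 5)*(y - 4)*(y^2 - 3*y - 4) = (y - 5)*(y - 4)^2*(y + 1)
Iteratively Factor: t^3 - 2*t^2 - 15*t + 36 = (t + 4)*(t^2 - 6*t + 9) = (t - 3)*(t + 4)*(t - 3)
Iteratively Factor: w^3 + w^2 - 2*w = (w + 2)*(w^2 - w) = w*(w + 2)*(w - 1)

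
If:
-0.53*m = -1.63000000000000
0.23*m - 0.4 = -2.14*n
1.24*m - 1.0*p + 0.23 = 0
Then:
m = 3.08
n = -0.14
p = 4.04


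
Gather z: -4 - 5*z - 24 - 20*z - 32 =-25*z - 60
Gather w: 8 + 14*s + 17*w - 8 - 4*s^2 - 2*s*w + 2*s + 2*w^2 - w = -4*s^2 + 16*s + 2*w^2 + w*(16 - 2*s)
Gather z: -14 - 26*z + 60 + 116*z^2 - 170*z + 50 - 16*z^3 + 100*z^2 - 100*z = -16*z^3 + 216*z^2 - 296*z + 96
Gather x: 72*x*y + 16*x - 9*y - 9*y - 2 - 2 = x*(72*y + 16) - 18*y - 4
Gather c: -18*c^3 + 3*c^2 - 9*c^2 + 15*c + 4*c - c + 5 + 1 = -18*c^3 - 6*c^2 + 18*c + 6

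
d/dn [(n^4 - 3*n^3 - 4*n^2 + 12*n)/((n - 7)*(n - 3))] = (2*n^3 - 21*n^2 + 28)/(n^2 - 14*n + 49)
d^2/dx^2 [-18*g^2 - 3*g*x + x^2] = 2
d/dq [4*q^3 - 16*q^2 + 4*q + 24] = 12*q^2 - 32*q + 4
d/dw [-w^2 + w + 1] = 1 - 2*w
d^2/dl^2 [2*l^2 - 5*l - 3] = 4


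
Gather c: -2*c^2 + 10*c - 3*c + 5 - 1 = -2*c^2 + 7*c + 4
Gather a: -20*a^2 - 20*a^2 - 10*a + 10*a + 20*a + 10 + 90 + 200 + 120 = -40*a^2 + 20*a + 420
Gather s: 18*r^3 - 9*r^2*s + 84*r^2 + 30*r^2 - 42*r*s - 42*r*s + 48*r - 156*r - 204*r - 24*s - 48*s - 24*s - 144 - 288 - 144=18*r^3 + 114*r^2 - 312*r + s*(-9*r^2 - 84*r - 96) - 576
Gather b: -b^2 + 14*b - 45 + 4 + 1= -b^2 + 14*b - 40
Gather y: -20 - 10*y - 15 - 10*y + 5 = -20*y - 30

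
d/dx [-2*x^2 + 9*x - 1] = 9 - 4*x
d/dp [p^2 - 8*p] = 2*p - 8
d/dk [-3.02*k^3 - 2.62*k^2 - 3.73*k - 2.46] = -9.06*k^2 - 5.24*k - 3.73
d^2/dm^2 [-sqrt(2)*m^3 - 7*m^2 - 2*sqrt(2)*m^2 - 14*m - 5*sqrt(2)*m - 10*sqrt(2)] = -6*sqrt(2)*m - 14 - 4*sqrt(2)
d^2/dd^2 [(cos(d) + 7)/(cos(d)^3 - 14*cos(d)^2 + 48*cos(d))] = (-6832*(1 - cos(d)^2)^2/cos(d)^3 - 4*cos(d)^4 - 21*cos(d)^3 + 1080*cos(d)^2 - 28224*tan(d)^2 - 15384 - 19544/cos(d) + 39088/cos(d)^3)/((cos(d) - 8)^3*(cos(d) - 6)^3)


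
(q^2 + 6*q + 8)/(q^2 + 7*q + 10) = (q + 4)/(q + 5)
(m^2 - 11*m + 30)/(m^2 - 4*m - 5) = (m - 6)/(m + 1)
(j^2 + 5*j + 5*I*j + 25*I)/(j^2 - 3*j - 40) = (j + 5*I)/(j - 8)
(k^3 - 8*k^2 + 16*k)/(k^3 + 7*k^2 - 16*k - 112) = k*(k - 4)/(k^2 + 11*k + 28)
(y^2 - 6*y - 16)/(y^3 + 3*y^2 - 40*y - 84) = (y - 8)/(y^2 + y - 42)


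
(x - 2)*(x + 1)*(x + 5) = x^3 + 4*x^2 - 7*x - 10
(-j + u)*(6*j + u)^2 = -36*j^3 + 24*j^2*u + 11*j*u^2 + u^3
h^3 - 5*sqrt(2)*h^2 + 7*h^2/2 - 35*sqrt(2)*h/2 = h*(h + 7/2)*(h - 5*sqrt(2))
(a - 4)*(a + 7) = a^2 + 3*a - 28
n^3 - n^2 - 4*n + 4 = (n - 2)*(n - 1)*(n + 2)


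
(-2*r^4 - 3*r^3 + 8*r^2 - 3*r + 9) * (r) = -2*r^5 - 3*r^4 + 8*r^3 - 3*r^2 + 9*r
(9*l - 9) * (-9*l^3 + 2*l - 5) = -81*l^4 + 81*l^3 + 18*l^2 - 63*l + 45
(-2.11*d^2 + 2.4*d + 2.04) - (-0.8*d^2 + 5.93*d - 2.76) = -1.31*d^2 - 3.53*d + 4.8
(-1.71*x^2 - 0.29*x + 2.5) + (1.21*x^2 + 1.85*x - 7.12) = -0.5*x^2 + 1.56*x - 4.62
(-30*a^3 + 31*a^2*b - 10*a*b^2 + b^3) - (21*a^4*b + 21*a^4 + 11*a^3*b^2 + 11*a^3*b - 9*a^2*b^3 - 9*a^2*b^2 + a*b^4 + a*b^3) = -21*a^4*b - 21*a^4 - 11*a^3*b^2 - 11*a^3*b - 30*a^3 + 9*a^2*b^3 + 9*a^2*b^2 + 31*a^2*b - a*b^4 - a*b^3 - 10*a*b^2 + b^3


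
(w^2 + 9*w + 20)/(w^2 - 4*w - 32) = (w + 5)/(w - 8)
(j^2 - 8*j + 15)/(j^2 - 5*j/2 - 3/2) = 2*(j - 5)/(2*j + 1)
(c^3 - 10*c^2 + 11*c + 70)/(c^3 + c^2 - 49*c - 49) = (c^2 - 3*c - 10)/(c^2 + 8*c + 7)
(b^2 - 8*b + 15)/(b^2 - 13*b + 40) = (b - 3)/(b - 8)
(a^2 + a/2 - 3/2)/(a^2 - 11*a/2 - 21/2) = (a - 1)/(a - 7)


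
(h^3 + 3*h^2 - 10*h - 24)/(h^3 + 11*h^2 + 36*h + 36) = (h^2 + h - 12)/(h^2 + 9*h + 18)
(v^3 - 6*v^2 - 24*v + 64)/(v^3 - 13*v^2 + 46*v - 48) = (v + 4)/(v - 3)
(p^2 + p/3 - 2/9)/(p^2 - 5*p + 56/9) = (9*p^2 + 3*p - 2)/(9*p^2 - 45*p + 56)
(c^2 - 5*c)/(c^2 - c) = (c - 5)/(c - 1)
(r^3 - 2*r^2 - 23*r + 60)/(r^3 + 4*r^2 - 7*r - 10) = (r^2 - 7*r + 12)/(r^2 - r - 2)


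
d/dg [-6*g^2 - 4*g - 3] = -12*g - 4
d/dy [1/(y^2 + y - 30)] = (-2*y - 1)/(y^2 + y - 30)^2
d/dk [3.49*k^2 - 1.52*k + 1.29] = 6.98*k - 1.52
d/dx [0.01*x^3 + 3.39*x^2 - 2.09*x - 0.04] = 0.03*x^2 + 6.78*x - 2.09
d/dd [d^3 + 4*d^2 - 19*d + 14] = 3*d^2 + 8*d - 19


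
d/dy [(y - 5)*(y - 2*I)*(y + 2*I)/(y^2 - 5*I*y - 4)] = (y^4 - 10*I*y^3 + y^2*(-16 + 25*I) + 80*y - 16 - 100*I)/(y^4 - 10*I*y^3 - 33*y^2 + 40*I*y + 16)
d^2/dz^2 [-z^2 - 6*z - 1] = -2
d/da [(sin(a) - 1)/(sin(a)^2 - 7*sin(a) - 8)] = (2*sin(a) + cos(a)^2 - 16)*cos(a)/((sin(a) - 8)^2*(sin(a) + 1)^2)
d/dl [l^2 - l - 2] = 2*l - 1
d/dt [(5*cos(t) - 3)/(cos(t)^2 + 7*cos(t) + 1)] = (5*cos(t)^2 - 6*cos(t) - 26)*sin(t)/(cos(t)^2 + 7*cos(t) + 1)^2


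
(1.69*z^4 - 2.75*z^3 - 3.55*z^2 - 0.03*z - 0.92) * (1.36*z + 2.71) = 2.2984*z^5 + 0.839899999999999*z^4 - 12.2805*z^3 - 9.6613*z^2 - 1.3325*z - 2.4932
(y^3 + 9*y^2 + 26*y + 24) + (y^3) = 2*y^3 + 9*y^2 + 26*y + 24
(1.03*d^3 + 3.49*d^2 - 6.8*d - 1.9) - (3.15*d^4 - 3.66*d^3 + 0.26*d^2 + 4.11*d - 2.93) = -3.15*d^4 + 4.69*d^3 + 3.23*d^2 - 10.91*d + 1.03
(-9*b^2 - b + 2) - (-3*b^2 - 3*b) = -6*b^2 + 2*b + 2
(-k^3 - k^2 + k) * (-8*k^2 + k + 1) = 8*k^5 + 7*k^4 - 10*k^3 + k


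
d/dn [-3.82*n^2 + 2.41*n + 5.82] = 2.41 - 7.64*n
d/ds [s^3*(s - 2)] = s^2*(4*s - 6)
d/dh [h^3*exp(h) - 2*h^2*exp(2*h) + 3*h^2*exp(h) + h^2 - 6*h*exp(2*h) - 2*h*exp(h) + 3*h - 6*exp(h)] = h^3*exp(h) - 4*h^2*exp(2*h) + 6*h^2*exp(h) - 16*h*exp(2*h) + 4*h*exp(h) + 2*h - 6*exp(2*h) - 8*exp(h) + 3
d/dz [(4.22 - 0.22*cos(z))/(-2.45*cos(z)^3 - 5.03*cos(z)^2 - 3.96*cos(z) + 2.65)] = (1.078*cos(z)^3 - 29.9104*cos(z)^2 - 42.4532*cos(z) - 16.1282)*sin(z)/(6.0025*cos(z)^6 + 24.647*cos(z)^5 + 44.7049*cos(z)^4 + 26.8526*cos(z)^3 - 10.9774*cos(z)^2 - 20.988*cos(z) + 7.0225)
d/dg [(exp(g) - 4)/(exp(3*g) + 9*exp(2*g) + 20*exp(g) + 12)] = (-(exp(g) - 4)*(3*exp(2*g) + 18*exp(g) + 20) + exp(3*g) + 9*exp(2*g) + 20*exp(g) + 12)*exp(g)/(exp(3*g) + 9*exp(2*g) + 20*exp(g) + 12)^2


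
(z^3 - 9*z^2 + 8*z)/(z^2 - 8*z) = z - 1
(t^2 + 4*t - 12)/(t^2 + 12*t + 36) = (t - 2)/(t + 6)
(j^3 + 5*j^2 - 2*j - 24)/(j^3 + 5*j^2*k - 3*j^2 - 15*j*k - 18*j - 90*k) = (j^2 + 2*j - 8)/(j^2 + 5*j*k - 6*j - 30*k)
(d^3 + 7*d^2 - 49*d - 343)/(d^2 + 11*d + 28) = (d^2 - 49)/(d + 4)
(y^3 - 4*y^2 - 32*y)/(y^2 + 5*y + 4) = y*(y - 8)/(y + 1)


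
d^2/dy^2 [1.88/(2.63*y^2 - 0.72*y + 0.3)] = (-26.007544*y^2 + 7.119936*y + 1.88*(5.26*y - 0.72)*(10.52*y - 1.44) - 2.96664)/(2.63*y^2 - 0.72*y + 0.3)^3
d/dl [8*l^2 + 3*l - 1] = 16*l + 3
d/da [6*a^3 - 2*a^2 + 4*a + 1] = 18*a^2 - 4*a + 4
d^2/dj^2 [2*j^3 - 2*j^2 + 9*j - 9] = 12*j - 4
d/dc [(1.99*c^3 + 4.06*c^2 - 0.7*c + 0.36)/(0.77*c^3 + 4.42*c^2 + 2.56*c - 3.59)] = (5.6696*c^4 + 11.2668*c^3 - 8.7763*c^2 - 32.3332*c + 1.5914)/(0.5929*c^6 + 6.8068*c^5 + 23.4788*c^4 + 17.1018*c^3 - 25.182*c^2 - 18.3808*c + 12.8881)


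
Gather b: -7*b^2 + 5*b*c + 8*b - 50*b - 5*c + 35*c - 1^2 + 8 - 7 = -7*b^2 + b*(5*c - 42) + 30*c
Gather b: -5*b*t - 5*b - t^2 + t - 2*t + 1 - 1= b*(-5*t - 5) - t^2 - t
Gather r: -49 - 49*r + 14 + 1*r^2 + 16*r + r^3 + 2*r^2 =r^3 + 3*r^2 - 33*r - 35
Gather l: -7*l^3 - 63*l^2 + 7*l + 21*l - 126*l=-7*l^3 - 63*l^2 - 98*l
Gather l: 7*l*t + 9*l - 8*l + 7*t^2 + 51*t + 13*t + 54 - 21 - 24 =l*(7*t + 1) + 7*t^2 + 64*t + 9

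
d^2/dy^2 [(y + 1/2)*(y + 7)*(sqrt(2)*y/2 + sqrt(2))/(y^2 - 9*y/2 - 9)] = sqrt(2)*(724*y^3 + 3192*y^2 + 5184*y + 1800)/(8*y^6 - 108*y^5 + 270*y^4 + 1215*y^3 - 2430*y^2 - 8748*y - 5832)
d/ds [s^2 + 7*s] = 2*s + 7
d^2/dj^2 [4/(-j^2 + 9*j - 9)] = 8*(j^2 - 9*j - (2*j - 9)^2 + 9)/(j^2 - 9*j + 9)^3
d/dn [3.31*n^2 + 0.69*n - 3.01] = 6.62*n + 0.69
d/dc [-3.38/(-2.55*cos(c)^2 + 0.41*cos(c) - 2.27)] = (17.238*cos(c) - 1.3858)*sin(c)/(2.55*cos(c)^2 - 0.41*cos(c) + 2.27)^2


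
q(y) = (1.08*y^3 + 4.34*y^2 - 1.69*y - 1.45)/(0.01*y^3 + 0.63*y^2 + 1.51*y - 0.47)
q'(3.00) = 1.92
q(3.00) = 6.17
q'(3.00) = 1.92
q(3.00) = 6.17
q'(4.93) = 1.65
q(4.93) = 9.59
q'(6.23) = 1.55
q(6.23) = 11.66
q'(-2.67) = 555.58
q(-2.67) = -66.94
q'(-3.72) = 10.87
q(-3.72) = 4.39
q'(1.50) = 2.63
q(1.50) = 2.90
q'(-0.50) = 4.62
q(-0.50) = -0.32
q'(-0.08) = 9.30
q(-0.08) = 2.19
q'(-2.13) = 19.76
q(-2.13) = -12.33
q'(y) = (-0.03*y^2 - 1.26*y - 1.51)*(1.08*y^3 + 4.34*y^2 - 1.69*y - 1.45)/(0.01*y^3 + 0.63*y^2 + 1.51*y - 0.47)^2 + (3.24*y^2 + 8.68*y - 1.69)/(0.01*y^3 + 0.63*y^2 + 1.51*y - 0.47) = (6.93889390390723e-18*y^5 + 0.637*y^4 + 3.2954*y^3 + 6.1388*y^2 - 2.2526*y + 2.9838)/(0.0001*y^6 + 0.0126*y^5 + 0.4271*y^4 + 1.8932*y^3 + 1.6879*y^2 - 1.4194*y + 0.2209)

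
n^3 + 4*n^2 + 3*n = n*(n + 1)*(n + 3)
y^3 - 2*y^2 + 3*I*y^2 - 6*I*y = y*(y - 2)*(y + 3*I)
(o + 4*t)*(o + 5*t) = o^2 + 9*o*t + 20*t^2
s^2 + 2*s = s*(s + 2)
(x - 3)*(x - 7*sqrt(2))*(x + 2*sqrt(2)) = x^3 - 5*sqrt(2)*x^2 - 3*x^2 - 28*x + 15*sqrt(2)*x + 84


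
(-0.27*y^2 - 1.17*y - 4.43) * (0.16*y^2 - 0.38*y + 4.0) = -0.0432*y^4 - 0.0846*y^3 - 1.3442*y^2 - 2.9966*y - 17.72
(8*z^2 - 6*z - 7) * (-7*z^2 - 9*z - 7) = -56*z^4 - 30*z^3 + 47*z^2 + 105*z + 49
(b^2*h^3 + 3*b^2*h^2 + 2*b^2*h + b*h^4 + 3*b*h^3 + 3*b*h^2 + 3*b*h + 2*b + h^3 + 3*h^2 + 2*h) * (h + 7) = b^2*h^4 + 10*b^2*h^3 + 23*b^2*h^2 + 14*b^2*h + b*h^5 + 10*b*h^4 + 24*b*h^3 + 24*b*h^2 + 23*b*h + 14*b + h^4 + 10*h^3 + 23*h^2 + 14*h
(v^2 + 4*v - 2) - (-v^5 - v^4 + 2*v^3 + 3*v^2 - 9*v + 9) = v^5 + v^4 - 2*v^3 - 2*v^2 + 13*v - 11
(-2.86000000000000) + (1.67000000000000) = -1.19000000000000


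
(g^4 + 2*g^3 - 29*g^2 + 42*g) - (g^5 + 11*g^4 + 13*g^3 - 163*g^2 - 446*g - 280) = -g^5 - 10*g^4 - 11*g^3 + 134*g^2 + 488*g + 280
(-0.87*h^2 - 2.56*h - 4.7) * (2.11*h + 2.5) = -1.8357*h^3 - 7.5766*h^2 - 16.317*h - 11.75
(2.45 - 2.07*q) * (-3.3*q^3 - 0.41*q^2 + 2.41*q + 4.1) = 6.831*q^4 - 7.2363*q^3 - 5.9932*q^2 - 2.5825*q + 10.045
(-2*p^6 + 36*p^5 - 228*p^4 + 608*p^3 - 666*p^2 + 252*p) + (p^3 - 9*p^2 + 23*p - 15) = -2*p^6 + 36*p^5 - 228*p^4 + 609*p^3 - 675*p^2 + 275*p - 15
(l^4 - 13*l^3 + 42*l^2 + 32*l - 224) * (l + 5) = l^5 - 8*l^4 - 23*l^3 + 242*l^2 - 64*l - 1120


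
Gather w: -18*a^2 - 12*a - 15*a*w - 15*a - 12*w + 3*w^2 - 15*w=-18*a^2 - 27*a + 3*w^2 + w*(-15*a - 27)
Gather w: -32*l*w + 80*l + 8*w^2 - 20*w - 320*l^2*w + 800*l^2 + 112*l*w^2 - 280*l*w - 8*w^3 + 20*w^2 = 800*l^2 + 80*l - 8*w^3 + w^2*(112*l + 28) + w*(-320*l^2 - 312*l - 20)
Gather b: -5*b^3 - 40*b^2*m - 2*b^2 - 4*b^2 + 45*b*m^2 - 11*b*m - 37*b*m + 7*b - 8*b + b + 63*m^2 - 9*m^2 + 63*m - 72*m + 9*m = -5*b^3 + b^2*(-40*m - 6) + b*(45*m^2 - 48*m) + 54*m^2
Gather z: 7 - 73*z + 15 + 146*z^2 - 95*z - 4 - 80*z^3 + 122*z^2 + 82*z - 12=-80*z^3 + 268*z^2 - 86*z + 6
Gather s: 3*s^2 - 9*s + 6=3*s^2 - 9*s + 6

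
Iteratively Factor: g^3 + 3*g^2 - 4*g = (g)*(g^2 + 3*g - 4) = g*(g - 1)*(g + 4)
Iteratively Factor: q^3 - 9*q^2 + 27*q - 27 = (q - 3)*(q^2 - 6*q + 9) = (q - 3)^2*(q - 3)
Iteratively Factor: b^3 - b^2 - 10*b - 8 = (b - 4)*(b^2 + 3*b + 2) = (b - 4)*(b + 1)*(b + 2)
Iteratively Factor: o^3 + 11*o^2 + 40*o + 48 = (o + 4)*(o^2 + 7*o + 12) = (o + 4)^2*(o + 3)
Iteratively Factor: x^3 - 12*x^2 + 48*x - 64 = (x - 4)*(x^2 - 8*x + 16) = (x - 4)^2*(x - 4)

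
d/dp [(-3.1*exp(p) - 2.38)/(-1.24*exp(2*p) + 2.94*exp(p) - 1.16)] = (-3.844*exp(2*p) - 5.9024*exp(p) + 10.5932)*exp(p)/(1.5376*exp(4*p) - 7.2912*exp(3*p) + 11.5204*exp(2*p) - 6.8208*exp(p) + 1.3456)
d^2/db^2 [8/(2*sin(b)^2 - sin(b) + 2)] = 8*(-16*sin(b)^4 + 6*sin(b)^3 + 39*sin(b)^2 - 14*sin(b) - 6)/(-sin(b) - cos(2*b) + 3)^3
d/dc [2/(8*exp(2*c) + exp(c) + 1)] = (-32*exp(c) - 2)*exp(c)/(8*exp(2*c) + exp(c) + 1)^2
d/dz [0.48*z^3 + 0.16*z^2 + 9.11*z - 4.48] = 1.44*z^2 + 0.32*z + 9.11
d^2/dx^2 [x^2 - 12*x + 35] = 2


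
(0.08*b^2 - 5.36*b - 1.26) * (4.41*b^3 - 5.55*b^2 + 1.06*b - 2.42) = 0.3528*b^5 - 24.0816*b^4 + 24.2762*b^3 + 1.1178*b^2 + 11.6356*b + 3.0492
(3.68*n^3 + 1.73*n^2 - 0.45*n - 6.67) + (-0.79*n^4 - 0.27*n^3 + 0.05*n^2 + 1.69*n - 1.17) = -0.79*n^4 + 3.41*n^3 + 1.78*n^2 + 1.24*n - 7.84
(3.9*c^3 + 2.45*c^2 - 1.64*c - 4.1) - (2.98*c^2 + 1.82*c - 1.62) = 3.9*c^3 - 0.53*c^2 - 3.46*c - 2.48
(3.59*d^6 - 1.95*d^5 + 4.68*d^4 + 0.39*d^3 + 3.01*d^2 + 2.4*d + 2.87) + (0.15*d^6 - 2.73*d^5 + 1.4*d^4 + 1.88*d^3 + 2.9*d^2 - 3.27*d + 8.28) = 3.74*d^6 - 4.68*d^5 + 6.08*d^4 + 2.27*d^3 + 5.91*d^2 - 0.87*d + 11.15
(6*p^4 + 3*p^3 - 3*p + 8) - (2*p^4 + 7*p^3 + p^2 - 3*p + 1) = 4*p^4 - 4*p^3 - p^2 + 7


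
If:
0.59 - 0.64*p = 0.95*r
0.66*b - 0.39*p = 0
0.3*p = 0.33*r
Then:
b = 0.23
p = 0.39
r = 0.36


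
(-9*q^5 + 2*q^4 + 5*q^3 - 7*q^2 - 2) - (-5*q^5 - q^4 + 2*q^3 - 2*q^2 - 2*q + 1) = -4*q^5 + 3*q^4 + 3*q^3 - 5*q^2 + 2*q - 3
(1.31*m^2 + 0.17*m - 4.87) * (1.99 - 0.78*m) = -1.0218*m^3 + 2.4743*m^2 + 4.1369*m - 9.6913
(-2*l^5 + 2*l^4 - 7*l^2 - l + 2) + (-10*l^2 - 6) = -2*l^5 + 2*l^4 - 17*l^2 - l - 4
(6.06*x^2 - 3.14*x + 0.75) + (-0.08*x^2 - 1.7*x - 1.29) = 5.98*x^2 - 4.84*x - 0.54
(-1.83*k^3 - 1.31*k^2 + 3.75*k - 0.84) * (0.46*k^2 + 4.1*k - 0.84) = -0.8418*k^5 - 8.1056*k^4 - 2.1088*k^3 + 16.089*k^2 - 6.594*k + 0.7056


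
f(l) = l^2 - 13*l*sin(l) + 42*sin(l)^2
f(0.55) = 8.04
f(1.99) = 15.37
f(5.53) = 99.40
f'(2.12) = -29.86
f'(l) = -13*l*cos(l) + 2*l + 84*sin(l)*cos(l) - 13*sin(l)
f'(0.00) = 0.00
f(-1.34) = 24.64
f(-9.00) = 39.92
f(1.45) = 24.78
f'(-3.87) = -95.66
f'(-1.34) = -4.75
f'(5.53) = -74.41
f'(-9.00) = -87.70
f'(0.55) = 25.64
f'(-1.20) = -13.00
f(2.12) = 11.54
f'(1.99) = -28.59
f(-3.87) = 67.08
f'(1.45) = -2.23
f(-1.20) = 23.39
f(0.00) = 0.00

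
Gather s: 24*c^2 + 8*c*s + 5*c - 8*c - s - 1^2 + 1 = 24*c^2 - 3*c + s*(8*c - 1)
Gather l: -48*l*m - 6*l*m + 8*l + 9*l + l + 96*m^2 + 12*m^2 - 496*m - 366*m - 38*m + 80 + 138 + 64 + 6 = l*(18 - 54*m) + 108*m^2 - 900*m + 288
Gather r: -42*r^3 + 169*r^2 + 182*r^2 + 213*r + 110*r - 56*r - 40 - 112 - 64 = -42*r^3 + 351*r^2 + 267*r - 216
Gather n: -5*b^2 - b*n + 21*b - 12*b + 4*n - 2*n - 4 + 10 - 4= -5*b^2 + 9*b + n*(2 - b) + 2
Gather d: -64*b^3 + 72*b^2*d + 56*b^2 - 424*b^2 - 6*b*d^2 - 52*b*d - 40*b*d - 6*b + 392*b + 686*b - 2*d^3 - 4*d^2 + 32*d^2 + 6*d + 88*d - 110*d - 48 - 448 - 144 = -64*b^3 - 368*b^2 + 1072*b - 2*d^3 + d^2*(28 - 6*b) + d*(72*b^2 - 92*b - 16) - 640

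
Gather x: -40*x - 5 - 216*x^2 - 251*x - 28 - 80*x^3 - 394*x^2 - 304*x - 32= -80*x^3 - 610*x^2 - 595*x - 65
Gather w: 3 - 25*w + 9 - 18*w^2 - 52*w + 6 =-18*w^2 - 77*w + 18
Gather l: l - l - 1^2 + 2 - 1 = 0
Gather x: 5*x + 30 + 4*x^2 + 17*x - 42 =4*x^2 + 22*x - 12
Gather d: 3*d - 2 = 3*d - 2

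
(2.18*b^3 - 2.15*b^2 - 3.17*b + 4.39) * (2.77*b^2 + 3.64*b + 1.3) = 6.0386*b^5 + 1.9797*b^4 - 13.7729*b^3 - 2.1735*b^2 + 11.8586*b + 5.707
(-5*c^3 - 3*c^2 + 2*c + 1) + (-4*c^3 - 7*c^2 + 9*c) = -9*c^3 - 10*c^2 + 11*c + 1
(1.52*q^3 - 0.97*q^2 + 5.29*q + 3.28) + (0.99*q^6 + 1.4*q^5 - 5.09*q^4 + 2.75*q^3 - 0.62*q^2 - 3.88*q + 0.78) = 0.99*q^6 + 1.4*q^5 - 5.09*q^4 + 4.27*q^3 - 1.59*q^2 + 1.41*q + 4.06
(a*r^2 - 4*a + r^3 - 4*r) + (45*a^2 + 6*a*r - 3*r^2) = 45*a^2 + a*r^2 + 6*a*r - 4*a + r^3 - 3*r^2 - 4*r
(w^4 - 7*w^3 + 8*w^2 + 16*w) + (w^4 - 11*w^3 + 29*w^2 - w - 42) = 2*w^4 - 18*w^3 + 37*w^2 + 15*w - 42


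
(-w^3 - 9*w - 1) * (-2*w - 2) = 2*w^4 + 2*w^3 + 18*w^2 + 20*w + 2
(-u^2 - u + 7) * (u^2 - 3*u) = -u^4 + 2*u^3 + 10*u^2 - 21*u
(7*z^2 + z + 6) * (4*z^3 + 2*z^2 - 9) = 28*z^5 + 18*z^4 + 26*z^3 - 51*z^2 - 9*z - 54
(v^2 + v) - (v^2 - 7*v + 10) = 8*v - 10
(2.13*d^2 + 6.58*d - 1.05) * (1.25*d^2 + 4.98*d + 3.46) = 2.6625*d^4 + 18.8324*d^3 + 38.8257*d^2 + 17.5378*d - 3.633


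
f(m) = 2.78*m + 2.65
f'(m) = 2.78000000000000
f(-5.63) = -13.00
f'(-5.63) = 2.78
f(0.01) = 2.68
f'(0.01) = 2.78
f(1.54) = 6.93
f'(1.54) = 2.78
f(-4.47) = -9.78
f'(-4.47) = 2.78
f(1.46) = 6.71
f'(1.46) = 2.78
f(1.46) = 6.71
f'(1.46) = 2.78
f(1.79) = 7.63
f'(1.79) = 2.78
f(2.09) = 8.46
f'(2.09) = 2.78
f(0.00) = 2.65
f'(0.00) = 2.78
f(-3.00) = -5.69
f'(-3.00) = 2.78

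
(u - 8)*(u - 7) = u^2 - 15*u + 56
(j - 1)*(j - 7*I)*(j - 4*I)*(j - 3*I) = j^4 - j^3 - 14*I*j^3 - 61*j^2 + 14*I*j^2 + 61*j + 84*I*j - 84*I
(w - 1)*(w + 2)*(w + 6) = w^3 + 7*w^2 + 4*w - 12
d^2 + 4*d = d*(d + 4)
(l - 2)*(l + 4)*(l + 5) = l^3 + 7*l^2 + 2*l - 40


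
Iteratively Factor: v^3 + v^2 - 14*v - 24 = (v + 3)*(v^2 - 2*v - 8) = (v + 2)*(v + 3)*(v - 4)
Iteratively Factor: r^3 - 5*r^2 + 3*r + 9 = (r + 1)*(r^2 - 6*r + 9) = (r - 3)*(r + 1)*(r - 3)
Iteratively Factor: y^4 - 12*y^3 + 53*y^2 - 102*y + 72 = (y - 4)*(y^3 - 8*y^2 + 21*y - 18) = (y - 4)*(y - 3)*(y^2 - 5*y + 6) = (y - 4)*(y - 3)^2*(y - 2)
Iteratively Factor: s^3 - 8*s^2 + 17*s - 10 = (s - 2)*(s^2 - 6*s + 5) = (s - 5)*(s - 2)*(s - 1)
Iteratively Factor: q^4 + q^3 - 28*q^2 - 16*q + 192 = (q - 4)*(q^3 + 5*q^2 - 8*q - 48) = (q - 4)*(q + 4)*(q^2 + q - 12) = (q - 4)*(q - 3)*(q + 4)*(q + 4)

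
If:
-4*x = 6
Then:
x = -3/2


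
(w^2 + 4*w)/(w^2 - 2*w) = (w + 4)/(w - 2)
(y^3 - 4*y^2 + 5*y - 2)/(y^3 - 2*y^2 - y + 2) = (y - 1)/(y + 1)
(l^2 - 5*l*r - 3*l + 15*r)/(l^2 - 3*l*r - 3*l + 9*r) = (-l + 5*r)/(-l + 3*r)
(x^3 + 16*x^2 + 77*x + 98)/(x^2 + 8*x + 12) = (x^2 + 14*x + 49)/(x + 6)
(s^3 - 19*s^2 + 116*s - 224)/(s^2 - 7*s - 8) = (s^2 - 11*s + 28)/(s + 1)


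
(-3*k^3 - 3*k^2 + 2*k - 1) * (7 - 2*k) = 6*k^4 - 15*k^3 - 25*k^2 + 16*k - 7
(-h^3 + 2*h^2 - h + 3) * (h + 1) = -h^4 + h^3 + h^2 + 2*h + 3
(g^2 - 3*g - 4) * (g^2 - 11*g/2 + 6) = g^4 - 17*g^3/2 + 37*g^2/2 + 4*g - 24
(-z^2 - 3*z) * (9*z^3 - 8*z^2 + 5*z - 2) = -9*z^5 - 19*z^4 + 19*z^3 - 13*z^2 + 6*z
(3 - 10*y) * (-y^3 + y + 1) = 10*y^4 - 3*y^3 - 10*y^2 - 7*y + 3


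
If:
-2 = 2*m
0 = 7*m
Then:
No Solution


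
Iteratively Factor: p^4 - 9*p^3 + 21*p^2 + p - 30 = (p - 2)*(p^3 - 7*p^2 + 7*p + 15) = (p - 3)*(p - 2)*(p^2 - 4*p - 5) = (p - 3)*(p - 2)*(p + 1)*(p - 5)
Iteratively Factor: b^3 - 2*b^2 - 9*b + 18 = (b + 3)*(b^2 - 5*b + 6) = (b - 3)*(b + 3)*(b - 2)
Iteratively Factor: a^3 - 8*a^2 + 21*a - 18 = (a - 3)*(a^2 - 5*a + 6) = (a - 3)*(a - 2)*(a - 3)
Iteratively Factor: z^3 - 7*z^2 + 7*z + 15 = (z - 3)*(z^2 - 4*z - 5) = (z - 5)*(z - 3)*(z + 1)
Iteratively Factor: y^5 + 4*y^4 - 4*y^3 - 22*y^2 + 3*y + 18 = (y + 3)*(y^4 + y^3 - 7*y^2 - y + 6) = (y - 2)*(y + 3)*(y^3 + 3*y^2 - y - 3) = (y - 2)*(y + 3)^2*(y^2 - 1) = (y - 2)*(y + 1)*(y + 3)^2*(y - 1)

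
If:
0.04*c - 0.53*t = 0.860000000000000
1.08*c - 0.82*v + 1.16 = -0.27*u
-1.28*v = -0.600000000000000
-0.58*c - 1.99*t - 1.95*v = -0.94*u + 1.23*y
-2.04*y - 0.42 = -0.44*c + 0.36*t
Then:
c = -0.10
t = -1.63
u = -2.46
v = 0.47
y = 0.06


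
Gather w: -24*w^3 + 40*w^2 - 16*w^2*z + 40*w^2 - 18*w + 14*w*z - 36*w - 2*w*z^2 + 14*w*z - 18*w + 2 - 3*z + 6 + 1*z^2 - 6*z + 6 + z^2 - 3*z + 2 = -24*w^3 + w^2*(80 - 16*z) + w*(-2*z^2 + 28*z - 72) + 2*z^2 - 12*z + 16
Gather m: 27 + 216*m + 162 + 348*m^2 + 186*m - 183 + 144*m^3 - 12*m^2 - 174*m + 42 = 144*m^3 + 336*m^2 + 228*m + 48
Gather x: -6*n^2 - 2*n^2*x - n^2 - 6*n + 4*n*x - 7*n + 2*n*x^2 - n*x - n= -7*n^2 + 2*n*x^2 - 14*n + x*(-2*n^2 + 3*n)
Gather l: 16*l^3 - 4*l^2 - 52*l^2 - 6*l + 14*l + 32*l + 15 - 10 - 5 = 16*l^3 - 56*l^2 + 40*l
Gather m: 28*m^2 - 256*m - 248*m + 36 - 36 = 28*m^2 - 504*m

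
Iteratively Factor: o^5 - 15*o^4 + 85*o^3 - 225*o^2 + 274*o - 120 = (o - 1)*(o^4 - 14*o^3 + 71*o^2 - 154*o + 120) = (o - 3)*(o - 1)*(o^3 - 11*o^2 + 38*o - 40) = (o - 3)*(o - 2)*(o - 1)*(o^2 - 9*o + 20) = (o - 5)*(o - 3)*(o - 2)*(o - 1)*(o - 4)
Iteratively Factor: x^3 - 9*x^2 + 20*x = (x - 5)*(x^2 - 4*x) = x*(x - 5)*(x - 4)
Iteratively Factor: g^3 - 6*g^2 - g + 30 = (g - 3)*(g^2 - 3*g - 10) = (g - 5)*(g - 3)*(g + 2)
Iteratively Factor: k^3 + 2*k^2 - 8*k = (k)*(k^2 + 2*k - 8) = k*(k - 2)*(k + 4)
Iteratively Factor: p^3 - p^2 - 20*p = (p - 5)*(p^2 + 4*p) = p*(p - 5)*(p + 4)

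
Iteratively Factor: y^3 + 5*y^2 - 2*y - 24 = (y + 4)*(y^2 + y - 6) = (y - 2)*(y + 4)*(y + 3)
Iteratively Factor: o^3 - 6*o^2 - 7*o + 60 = (o - 5)*(o^2 - o - 12) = (o - 5)*(o + 3)*(o - 4)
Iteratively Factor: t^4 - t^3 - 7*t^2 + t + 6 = (t + 2)*(t^3 - 3*t^2 - t + 3) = (t - 3)*(t + 2)*(t^2 - 1) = (t - 3)*(t + 1)*(t + 2)*(t - 1)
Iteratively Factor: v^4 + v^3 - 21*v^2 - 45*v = (v)*(v^3 + v^2 - 21*v - 45) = v*(v + 3)*(v^2 - 2*v - 15) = v*(v + 3)^2*(v - 5)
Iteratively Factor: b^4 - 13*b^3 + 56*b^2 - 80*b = (b - 5)*(b^3 - 8*b^2 + 16*b) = (b - 5)*(b - 4)*(b^2 - 4*b) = b*(b - 5)*(b - 4)*(b - 4)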